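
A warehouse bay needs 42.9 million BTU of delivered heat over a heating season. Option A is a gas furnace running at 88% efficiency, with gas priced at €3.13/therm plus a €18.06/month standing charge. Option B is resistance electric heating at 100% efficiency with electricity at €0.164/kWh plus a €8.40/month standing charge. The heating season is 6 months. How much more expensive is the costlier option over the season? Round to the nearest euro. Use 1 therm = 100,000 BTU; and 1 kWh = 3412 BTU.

€478

Heat load = 42.9 × 10⁶ BTU = 42,900,000 BTU
Gas: input = 42,900,000 / 0.88 = 48,750,000 BTU = 487.5 therm → 487.5 × €3.13 = €1,525.88; + 6 × €18.06 standing = €1,634.23
Electric: 42,900,000 BTU / 3412 = 12,570 kWh → × €0.164 = €2,062.02; + 6 × €8.40 standing = €2,112.42
Difference = |€1,634.23 − €2,112.42| = €478.18 ≈ €478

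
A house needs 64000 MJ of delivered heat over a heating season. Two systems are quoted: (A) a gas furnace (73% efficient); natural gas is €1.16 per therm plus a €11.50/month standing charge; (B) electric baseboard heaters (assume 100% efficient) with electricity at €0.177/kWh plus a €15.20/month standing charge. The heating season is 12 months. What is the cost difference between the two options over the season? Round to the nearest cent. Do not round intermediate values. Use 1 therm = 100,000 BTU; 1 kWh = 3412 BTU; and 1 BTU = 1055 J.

Heat load = 64000 MJ = 64,000,000,000 J / 1055 = 60,663,507 BTU
Gas: input = 60,663,507 / 0.73 = 83,100,695 BTU = 831 therm → 831 × €1.16 = €963.97; + 12 × €11.50 standing = €1,101.97
Electric: 60,663,507 BTU / 3412 = 17,780 kWh → × €0.177 = €3,146.96; + 12 × €15.20 standing = €3,329.36
Difference = |€1,101.97 − €3,329.36| = €2,227.40

€2227.40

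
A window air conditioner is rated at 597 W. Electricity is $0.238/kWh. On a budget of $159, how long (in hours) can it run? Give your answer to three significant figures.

Energy budget = $159 / $0.238 per kWh = 668.1 kWh = 668,067 Wh
Runtime = 668,067 Wh / 597 W = 1,119 h

1120 h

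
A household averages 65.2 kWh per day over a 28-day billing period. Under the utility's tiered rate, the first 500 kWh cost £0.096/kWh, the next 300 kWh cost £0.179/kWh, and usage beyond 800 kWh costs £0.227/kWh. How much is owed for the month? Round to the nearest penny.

£334.51

Usage = 65.2 kWh/day × 28 days = 1825.6 kWh
First 500 kWh × £0.096 = £48.00
Next 300 kWh × £0.179 = £53.70
Remaining 1025.6 kWh × £0.227 = £232.81
Total = £334.51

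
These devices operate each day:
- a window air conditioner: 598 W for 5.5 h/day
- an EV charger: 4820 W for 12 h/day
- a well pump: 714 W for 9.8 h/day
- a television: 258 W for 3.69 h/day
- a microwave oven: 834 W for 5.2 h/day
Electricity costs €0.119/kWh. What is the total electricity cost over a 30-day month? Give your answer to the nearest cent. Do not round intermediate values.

window air conditioner: 598 W × 5.5 h × 30 d = 98,670 Wh = 98.67 kWh
EV charger: 4820 W × 12 h × 30 d = 1,735,200 Wh = 1,735 kWh
well pump: 714 W × 9.8 h × 30 d = 209,916 Wh = 209.9 kWh
television: 258 W × 3.69 h × 30 d = 28,561 Wh = 28.56 kWh
microwave oven: 834 W × 5.2 h × 30 d = 130,104 Wh = 130.1 kWh
Total energy = 98.67 + 1,735 + 209.9 + 28.56 + 130.1 = 2,202 kWh
Cost = 2,202 kWh × €0.119 = €262.09

€262.09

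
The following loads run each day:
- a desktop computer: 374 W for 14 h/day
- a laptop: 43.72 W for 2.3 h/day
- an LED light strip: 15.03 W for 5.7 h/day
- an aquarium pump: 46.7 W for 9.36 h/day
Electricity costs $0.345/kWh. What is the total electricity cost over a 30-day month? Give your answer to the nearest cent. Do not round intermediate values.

$60.64

desktop computer: 374 W × 14 h × 30 d = 157,080 Wh = 157.1 kWh
laptop: 43.72 W × 2.3 h × 30 d = 3,017 Wh = 3.017 kWh
LED light strip: 15.03 W × 5.7 h × 30 d = 2,570 Wh = 2.57 kWh
aquarium pump: 46.7 W × 9.36 h × 30 d = 13,113 Wh = 13.11 kWh
Total energy = 157.1 + 3.017 + 2.57 + 13.11 = 175.8 kWh
Cost = 175.8 kWh × $0.345 = $60.64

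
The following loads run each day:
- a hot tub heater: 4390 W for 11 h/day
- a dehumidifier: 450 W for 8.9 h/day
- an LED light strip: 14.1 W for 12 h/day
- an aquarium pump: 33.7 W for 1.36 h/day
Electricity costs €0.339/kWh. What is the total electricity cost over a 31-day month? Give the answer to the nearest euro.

hot tub heater: 4390 W × 11 h × 31 d = 1,496,990 Wh = 1,497 kWh
dehumidifier: 450 W × 8.9 h × 31 d = 124,155 Wh = 124.2 kWh
LED light strip: 14.1 W × 12 h × 31 d = 5,245 Wh = 5.245 kWh
aquarium pump: 33.7 W × 1.36 h × 31 d = 1,421 Wh = 1.421 kWh
Total energy = 1,497 + 124.2 + 5.245 + 1.421 = 1,628 kWh
Cost = 1,628 kWh × €0.339 = €551.83 ≈ €552

€552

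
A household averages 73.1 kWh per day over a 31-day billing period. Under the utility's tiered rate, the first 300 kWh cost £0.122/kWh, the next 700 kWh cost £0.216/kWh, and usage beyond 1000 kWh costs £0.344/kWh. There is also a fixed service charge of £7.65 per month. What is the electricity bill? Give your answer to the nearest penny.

Usage = 73.1 kWh/day × 31 days = 2266.1 kWh
First 300 kWh × £0.122 = £36.60
Next 700 kWh × £0.216 = £151.20
Remaining 1266.1 kWh × £0.344 = £435.54
Energy charge = £623.34; + service £7.65 = £630.99

£630.99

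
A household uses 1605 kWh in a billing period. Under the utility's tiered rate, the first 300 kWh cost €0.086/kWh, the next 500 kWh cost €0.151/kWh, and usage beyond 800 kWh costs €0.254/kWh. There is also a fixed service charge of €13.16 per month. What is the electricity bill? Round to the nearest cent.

First 300 kWh × €0.086 = €25.80
Next 500 kWh × €0.151 = €75.50
Remaining 805 kWh × €0.254 = €204.47
Energy charge = €305.77; + service €13.16 = €318.93

€318.93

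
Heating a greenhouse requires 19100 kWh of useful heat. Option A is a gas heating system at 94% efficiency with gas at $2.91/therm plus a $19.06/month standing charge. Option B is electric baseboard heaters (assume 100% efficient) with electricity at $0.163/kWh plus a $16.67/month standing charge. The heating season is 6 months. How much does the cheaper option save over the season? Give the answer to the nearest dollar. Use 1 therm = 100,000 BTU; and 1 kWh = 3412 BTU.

$1081

Heat load = 19100 kWh × 3412 = 65,169,200 BTU
Gas: input = 65,169,200 / 0.94 = 69,328,936 BTU = 693.3 therm → 693.3 × $2.91 = $2,017.47; + 6 × $19.06 standing = $2,131.83
Electric: 65,169,200 BTU / 3412 = 19,100 kWh → × $0.163 = $3,113.30; + 6 × $16.67 standing = $3,213.32
Difference = |$2,131.83 − $3,213.32| = $1,081.49 ≈ $1081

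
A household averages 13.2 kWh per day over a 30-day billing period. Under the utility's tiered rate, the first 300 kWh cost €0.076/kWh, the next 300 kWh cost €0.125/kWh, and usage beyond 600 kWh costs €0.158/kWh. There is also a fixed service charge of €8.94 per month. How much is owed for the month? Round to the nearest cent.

€43.74

Usage = 13.2 kWh/day × 30 days = 396 kWh
First 300 kWh × €0.076 = €22.80
Next 96 kWh × €0.125 = €12.00
Remaining tier: 0 kWh (not reached)
Energy charge = €34.80; + service €8.94 = €43.74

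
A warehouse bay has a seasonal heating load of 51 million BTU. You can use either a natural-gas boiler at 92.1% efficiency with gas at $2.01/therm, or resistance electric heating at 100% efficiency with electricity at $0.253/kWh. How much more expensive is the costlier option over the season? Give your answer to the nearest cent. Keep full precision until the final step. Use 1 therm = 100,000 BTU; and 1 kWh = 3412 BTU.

Heat load = 51 × 10⁶ BTU = 51,000,000 BTU
Gas: input = 51,000,000 / 0.921 = 55,374,593 BTU = 553.7 therm → 553.7 × $2.01 = $1,113.03
Electric: 51,000,000 BTU / 3412 = 14,950 kWh → × $0.253 = $3,781.65
Difference = |$1,113.03 − $3,781.65| = $2,668.62

$2668.62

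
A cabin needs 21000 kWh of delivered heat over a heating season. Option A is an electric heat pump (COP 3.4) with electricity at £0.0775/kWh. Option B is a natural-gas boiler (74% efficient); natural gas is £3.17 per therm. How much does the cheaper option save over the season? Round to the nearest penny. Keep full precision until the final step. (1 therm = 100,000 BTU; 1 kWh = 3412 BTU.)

Heat load = 21000 kWh × 3412 = 71,652,000 BTU
Gas: input = 71,652,000 / 0.74 = 96,827,027 BTU = 968.3 therm → 968.3 × £3.17 = £3,069.42
Heat pump: 71,652,000 BTU / 3412 = 21,000 kWh heat; / 3.4 = 6,176 kWh in → × £0.0775 = £478.68
Difference = |£3,069.42 − £478.68| = £2,590.74

£2590.74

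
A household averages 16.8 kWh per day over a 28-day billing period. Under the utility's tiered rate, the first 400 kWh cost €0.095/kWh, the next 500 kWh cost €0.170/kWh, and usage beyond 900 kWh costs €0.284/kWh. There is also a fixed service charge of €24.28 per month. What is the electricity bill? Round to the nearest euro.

Usage = 16.8 kWh/day × 28 days = 470.4 kWh
First 400 kWh × €0.095 = €38.00
Next 70.4 kWh × €0.170 = €11.97
Remaining tier: 0 kWh (not reached)
Energy charge = €49.97; + service €24.28 = €74.25 ≈ €74

€74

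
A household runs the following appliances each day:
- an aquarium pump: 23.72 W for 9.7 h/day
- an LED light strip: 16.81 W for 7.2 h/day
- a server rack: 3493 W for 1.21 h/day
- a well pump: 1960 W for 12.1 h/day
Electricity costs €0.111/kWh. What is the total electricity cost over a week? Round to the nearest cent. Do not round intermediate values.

€21.98

aquarium pump: 23.72 W × 9.7 h × 7 d = 1,611 Wh = 1.611 kWh
LED light strip: 16.81 W × 7.2 h × 7 d = 847 Wh = 0.8472 kWh
server rack: 3493 W × 1.21 h × 7 d = 29,586 Wh = 29.59 kWh
well pump: 1960 W × 12.1 h × 7 d = 166,012 Wh = 166 kWh
Total energy = 1.611 + 0.8472 + 29.59 + 166 = 198.1 kWh
Cost = 198.1 kWh × €0.111 = €21.98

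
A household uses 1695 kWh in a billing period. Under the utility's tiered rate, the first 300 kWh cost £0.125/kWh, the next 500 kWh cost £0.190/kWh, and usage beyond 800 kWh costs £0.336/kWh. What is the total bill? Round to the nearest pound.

First 300 kWh × £0.125 = £37.50
Next 500 kWh × £0.190 = £95.00
Remaining 895 kWh × £0.336 = £300.72
Total = £433.22 ≈ £433

£433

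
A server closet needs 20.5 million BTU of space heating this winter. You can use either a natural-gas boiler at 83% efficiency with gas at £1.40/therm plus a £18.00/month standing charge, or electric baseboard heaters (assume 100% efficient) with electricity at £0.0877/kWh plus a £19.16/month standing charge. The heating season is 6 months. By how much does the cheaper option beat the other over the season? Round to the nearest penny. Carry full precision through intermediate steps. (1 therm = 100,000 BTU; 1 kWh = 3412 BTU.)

Heat load = 20.5 × 10⁶ BTU = 20,500,000 BTU
Gas: input = 20,500,000 / 0.83 = 24,698,795 BTU = 247 therm → 247 × £1.40 = £345.78; + 6 × £18.00 standing = £453.78
Electric: 20,500,000 BTU / 3412 = 6,008 kWh → × £0.0877 = £526.92; + 6 × £19.16 standing = £641.88
Difference = |£453.78 − £641.88| = £188.10

£188.10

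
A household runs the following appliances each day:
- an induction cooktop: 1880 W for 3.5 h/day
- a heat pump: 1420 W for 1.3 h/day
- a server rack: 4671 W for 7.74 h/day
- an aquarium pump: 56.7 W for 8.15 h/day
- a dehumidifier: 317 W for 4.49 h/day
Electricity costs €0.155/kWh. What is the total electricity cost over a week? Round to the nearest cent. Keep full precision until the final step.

induction cooktop: 1880 W × 3.5 h × 7 d = 46,060 Wh = 46.06 kWh
heat pump: 1420 W × 1.3 h × 7 d = 12,922 Wh = 12.92 kWh
server rack: 4671 W × 7.74 h × 7 d = 253,075 Wh = 253.1 kWh
aquarium pump: 56.7 W × 8.15 h × 7 d = 3,235 Wh = 3.235 kWh
dehumidifier: 317 W × 4.49 h × 7 d = 9,963 Wh = 9.963 kWh
Total energy = 46.06 + 12.92 + 253.1 + 3.235 + 9.963 = 325.3 kWh
Cost = 325.3 kWh × €0.155 = €50.41

€50.41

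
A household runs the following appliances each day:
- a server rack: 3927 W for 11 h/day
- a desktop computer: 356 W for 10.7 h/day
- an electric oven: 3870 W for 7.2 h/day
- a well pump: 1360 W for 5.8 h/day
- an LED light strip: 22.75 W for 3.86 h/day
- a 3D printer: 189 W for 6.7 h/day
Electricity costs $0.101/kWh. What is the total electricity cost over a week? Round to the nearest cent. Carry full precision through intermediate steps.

server rack: 3927 W × 11 h × 7 d = 302,379 Wh = 302.4 kWh
desktop computer: 356 W × 10.7 h × 7 d = 26,664 Wh = 26.66 kWh
electric oven: 3870 W × 7.2 h × 7 d = 195,048 Wh = 195 kWh
well pump: 1360 W × 5.8 h × 7 d = 55,216 Wh = 55.22 kWh
LED light strip: 22.75 W × 3.86 h × 7 d = 615 Wh = 0.6147 kWh
3D printer: 189 W × 6.7 h × 7 d = 8,864 Wh = 8.864 kWh
Total energy = 302.4 + 26.66 + 195 + 55.22 + 0.6147 + 8.864 = 588.8 kWh
Cost = 588.8 kWh × $0.101 = $59.47

$59.47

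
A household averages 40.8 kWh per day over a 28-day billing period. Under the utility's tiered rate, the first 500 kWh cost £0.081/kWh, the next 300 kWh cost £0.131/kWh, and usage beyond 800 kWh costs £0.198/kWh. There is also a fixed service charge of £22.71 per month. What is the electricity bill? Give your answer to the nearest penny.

Usage = 40.8 kWh/day × 28 days = 1142.4 kWh
First 500 kWh × £0.081 = £40.50
Next 300 kWh × £0.131 = £39.30
Remaining 342.4 kWh × £0.198 = £67.80
Energy charge = £147.60; + service £22.71 = £170.31

£170.31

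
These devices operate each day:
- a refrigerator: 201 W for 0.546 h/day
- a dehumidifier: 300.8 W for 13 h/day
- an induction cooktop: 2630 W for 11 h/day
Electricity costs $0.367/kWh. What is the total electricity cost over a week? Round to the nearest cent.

$84.65

refrigerator: 201 W × 0.546 h × 7 d = 768 Wh = 0.7682 kWh
dehumidifier: 300.8 W × 13 h × 7 d = 27,373 Wh = 27.37 kWh
induction cooktop: 2630 W × 11 h × 7 d = 202,510 Wh = 202.5 kWh
Total energy = 0.7682 + 27.37 + 202.5 = 230.7 kWh
Cost = 230.7 kWh × $0.367 = $84.65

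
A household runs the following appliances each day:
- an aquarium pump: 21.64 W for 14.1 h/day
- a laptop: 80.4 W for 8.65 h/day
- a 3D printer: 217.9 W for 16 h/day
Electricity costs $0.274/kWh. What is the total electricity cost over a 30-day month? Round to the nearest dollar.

$37

aquarium pump: 21.64 W × 14.1 h × 30 d = 9,154 Wh = 9.154 kWh
laptop: 80.4 W × 8.65 h × 30 d = 20,864 Wh = 20.86 kWh
3D printer: 217.9 W × 16 h × 30 d = 104,592 Wh = 104.6 kWh
Total energy = 9.154 + 20.86 + 104.6 = 134.6 kWh
Cost = 134.6 kWh × $0.274 = $36.88 ≈ $37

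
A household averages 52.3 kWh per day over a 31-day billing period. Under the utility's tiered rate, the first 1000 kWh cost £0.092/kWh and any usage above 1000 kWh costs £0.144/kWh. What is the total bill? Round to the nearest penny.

£181.47

Usage = 52.3 kWh/day × 31 days = 1621.3 kWh
First 1000 kWh × £0.092 = £92.00
Remaining 621.3 kWh × £0.144 = £89.47
Total = £181.47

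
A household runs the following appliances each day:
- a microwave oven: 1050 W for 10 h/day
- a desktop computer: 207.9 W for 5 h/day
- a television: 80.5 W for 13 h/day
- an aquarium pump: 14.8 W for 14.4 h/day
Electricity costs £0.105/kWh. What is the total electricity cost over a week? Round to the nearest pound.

microwave oven: 1050 W × 10 h × 7 d = 73,500 Wh = 73.5 kWh
desktop computer: 207.9 W × 5 h × 7 d = 7,276 Wh = 7.277 kWh
television: 80.5 W × 13 h × 7 d = 7,326 Wh = 7.325 kWh
aquarium pump: 14.8 W × 14.4 h × 7 d = 1,492 Wh = 1.492 kWh
Total energy = 73.5 + 7.277 + 7.325 + 1.492 = 89.59 kWh
Cost = 89.59 kWh × £0.105 = £9.41 ≈ £9

£9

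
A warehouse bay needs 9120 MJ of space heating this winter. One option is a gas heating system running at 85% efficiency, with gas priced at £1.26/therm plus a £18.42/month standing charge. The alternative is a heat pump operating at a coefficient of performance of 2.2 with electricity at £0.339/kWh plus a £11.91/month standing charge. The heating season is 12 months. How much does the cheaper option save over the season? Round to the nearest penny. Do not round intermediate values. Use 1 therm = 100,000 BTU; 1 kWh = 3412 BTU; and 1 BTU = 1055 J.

£184.14

Heat load = 9120 MJ = 9,120,000,000 J / 1055 = 8,644,550 BTU
Gas: input = 8,644,550 / 0.85 = 10,170,059 BTU = 101.7 therm → 101.7 × £1.26 = £128.14; + 12 × £18.42 standing = £349.18
Heat pump: 8,644,550 BTU / 3412 = 2,534 kWh heat; / 2.2 = 1,152 kWh in → × £0.339 = £390.40; + 12 × £11.91 standing = £533.32
Difference = |£349.18 − £533.32| = £184.14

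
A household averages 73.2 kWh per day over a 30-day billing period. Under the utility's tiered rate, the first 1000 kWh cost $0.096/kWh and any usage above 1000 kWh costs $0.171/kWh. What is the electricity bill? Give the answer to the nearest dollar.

Usage = 73.2 kWh/day × 30 days = 2196 kWh
First 1000 kWh × $0.096 = $96.00
Remaining 1196 kWh × $0.171 = $204.52
Total = $300.52 ≈ $301

$301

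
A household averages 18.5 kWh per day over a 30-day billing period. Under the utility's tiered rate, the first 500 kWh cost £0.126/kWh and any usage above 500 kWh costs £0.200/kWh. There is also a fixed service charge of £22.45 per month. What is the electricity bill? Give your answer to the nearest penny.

£96.45

Usage = 18.5 kWh/day × 30 days = 555 kWh
First 500 kWh × £0.126 = £63.00
Remaining 55 kWh × £0.200 = £11.00
Energy charge = £74.00; + service £22.45 = £96.45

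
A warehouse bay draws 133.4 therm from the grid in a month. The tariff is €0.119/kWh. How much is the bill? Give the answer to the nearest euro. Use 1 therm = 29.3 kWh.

133.4 therm × (29.3 kWh/therm) = 3,909 kWh
Cost = 3,909 kWh × €0.119/kWh = €465.13 ≈ €465

€465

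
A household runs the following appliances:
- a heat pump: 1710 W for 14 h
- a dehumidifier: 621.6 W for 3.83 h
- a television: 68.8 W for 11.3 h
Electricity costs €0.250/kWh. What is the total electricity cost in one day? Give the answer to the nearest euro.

heat pump: 1710 W × 14 h = 23,940 Wh = 23.94 kWh
dehumidifier: 621.6 W × 3.83 h = 2,381 Wh = 2.381 kWh
television: 68.8 W × 11.3 h = 777 Wh = 0.7774 kWh
Total energy = 23.94 + 2.381 + 0.7774 = 27.1 kWh
Cost = 27.1 kWh × €0.250 = €6.77 ≈ €7

€7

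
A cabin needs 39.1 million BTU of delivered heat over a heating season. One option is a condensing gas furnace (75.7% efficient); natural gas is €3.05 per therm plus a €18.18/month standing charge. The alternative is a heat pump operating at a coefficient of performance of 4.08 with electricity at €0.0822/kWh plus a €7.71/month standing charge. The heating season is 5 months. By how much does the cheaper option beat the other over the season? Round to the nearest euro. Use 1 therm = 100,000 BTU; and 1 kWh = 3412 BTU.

Heat load = 39.1 × 10⁶ BTU = 39,100,000 BTU
Gas: input = 39,100,000 / 0.757 = 51,651,255 BTU = 516.5 therm → 516.5 × €3.05 = €1,575.36; + 5 × €18.18 standing = €1,666.26
Heat pump: 39,100,000 BTU / 3412 = 11,460 kWh heat; / 4.08 = 2,809 kWh in → × €0.0822 = €230.88; + 5 × €7.71 standing = €269.43
Difference = |€1,666.26 − €269.43| = €1,396.84 ≈ €1397

€1397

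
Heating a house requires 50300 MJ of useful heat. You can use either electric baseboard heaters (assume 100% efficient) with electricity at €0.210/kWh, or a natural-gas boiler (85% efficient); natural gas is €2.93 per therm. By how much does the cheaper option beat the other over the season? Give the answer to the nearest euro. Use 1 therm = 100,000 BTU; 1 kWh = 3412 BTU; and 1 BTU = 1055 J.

€1291

Heat load = 50300 MJ = 50,300,000,000 J / 1055 = 47,677,725 BTU
Gas: input = 47,677,725 / 0.85 = 56,091,441 BTU = 560.9 therm → 560.9 × €2.93 = €1,643.48
Electric: 47,677,725 BTU / 3412 = 13,970 kWh → × €0.210 = €2,934.44
Difference = |€1,643.48 − €2,934.44| = €1,290.96 ≈ €1291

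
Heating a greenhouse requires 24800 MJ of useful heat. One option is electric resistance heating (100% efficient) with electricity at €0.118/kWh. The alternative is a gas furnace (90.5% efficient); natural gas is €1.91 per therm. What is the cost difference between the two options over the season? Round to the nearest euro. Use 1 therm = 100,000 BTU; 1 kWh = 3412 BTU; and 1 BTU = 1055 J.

Heat load = 24800 MJ = 24,800,000,000 J / 1055 = 23,507,109 BTU
Gas: input = 23,507,109 / 0.905 = 25,974,706 BTU = 259.7 therm → 259.7 × €1.91 = €496.12
Electric: 23,507,109 BTU / 3412 = 6,890 kWh → × €0.118 = €812.97
Difference = |€496.12 − €812.97| = €316.85 ≈ €317

€317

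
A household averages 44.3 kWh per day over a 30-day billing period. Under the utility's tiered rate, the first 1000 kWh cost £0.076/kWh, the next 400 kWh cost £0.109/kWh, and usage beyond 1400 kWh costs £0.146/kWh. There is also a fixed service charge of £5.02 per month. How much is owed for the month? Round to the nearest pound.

£117

Usage = 44.3 kWh/day × 30 days = 1329 kWh
First 1000 kWh × £0.076 = £76.00
Next 329 kWh × £0.109 = £35.86
Remaining tier: 0 kWh (not reached)
Energy charge = £111.86; + service £5.02 = £116.88 ≈ £117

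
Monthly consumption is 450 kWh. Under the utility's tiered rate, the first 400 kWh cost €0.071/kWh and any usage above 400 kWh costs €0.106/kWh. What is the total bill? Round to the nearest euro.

First 400 kWh × €0.071 = €28.40
Remaining 50 kWh × €0.106 = €5.30
Total = €33.70 ≈ €34

€34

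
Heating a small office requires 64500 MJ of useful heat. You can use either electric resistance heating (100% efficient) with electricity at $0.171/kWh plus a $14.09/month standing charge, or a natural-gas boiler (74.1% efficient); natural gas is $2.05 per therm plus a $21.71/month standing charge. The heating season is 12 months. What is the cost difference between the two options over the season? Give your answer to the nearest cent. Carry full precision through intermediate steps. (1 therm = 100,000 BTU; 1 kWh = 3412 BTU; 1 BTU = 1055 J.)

$1281.21

Heat load = 64500 MJ = 64,500,000,000 J / 1055 = 61,137,441 BTU
Gas: input = 61,137,441 / 0.741 = 82,506,668 BTU = 825.1 therm → 825.1 × $2.05 = $1,691.39; + 12 × $21.71 standing = $1,951.91
Electric: 61,137,441 BTU / 3412 = 17,920 kWh → × $0.171 = $3,064.04; + 12 × $14.09 standing = $3,233.12
Difference = |$1,951.91 − $3,233.12| = $1,281.21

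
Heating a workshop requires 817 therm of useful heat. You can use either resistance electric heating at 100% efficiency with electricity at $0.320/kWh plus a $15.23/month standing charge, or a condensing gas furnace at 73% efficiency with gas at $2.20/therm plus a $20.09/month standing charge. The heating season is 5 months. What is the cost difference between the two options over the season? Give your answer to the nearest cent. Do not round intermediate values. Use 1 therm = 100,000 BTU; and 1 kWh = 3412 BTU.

Heat load = 817 therm × 100,000 = 81,700,000 BTU
Gas: input = 81,700,000 / 0.73 = 111,917,808 BTU = 1,119 therm → 1,119 × $2.20 = $2,462.19; + 5 × $20.09 standing = $2,562.64
Electric: 81,700,000 BTU / 3412 = 23,940 kWh → × $0.320 = $7,662.37; + 5 × $15.23 standing = $7,738.52
Difference = |$2,562.64 − $7,738.52| = $5,175.88

$5175.88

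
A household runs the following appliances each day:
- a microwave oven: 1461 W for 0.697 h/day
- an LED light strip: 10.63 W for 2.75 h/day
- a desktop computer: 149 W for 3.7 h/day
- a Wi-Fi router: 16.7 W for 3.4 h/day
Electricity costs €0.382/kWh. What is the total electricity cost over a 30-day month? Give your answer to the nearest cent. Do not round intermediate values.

€18.97

microwave oven: 1461 W × 0.697 h × 30 d = 30,550 Wh = 30.55 kWh
LED light strip: 10.63 W × 2.75 h × 30 d = 877 Wh = 0.877 kWh
desktop computer: 149 W × 3.7 h × 30 d = 16,539 Wh = 16.54 kWh
Wi-Fi router: 16.7 W × 3.4 h × 30 d = 1,703 Wh = 1.703 kWh
Total energy = 30.55 + 0.877 + 16.54 + 1.703 = 49.67 kWh
Cost = 49.67 kWh × €0.382 = €18.97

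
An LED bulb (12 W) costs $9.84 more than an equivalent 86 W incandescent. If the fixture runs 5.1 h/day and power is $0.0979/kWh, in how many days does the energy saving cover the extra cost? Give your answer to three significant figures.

Power saved = 86 − 12 = 74 W
Daily energy saved = 74 W × 5.1 h = 377.4 Wh = 0.3774 kWh
Daily savings = 0.3774 × $0.0979 = $0.0369
Payback = $9.84 / $0.0369 per day = 266.3 days

266 days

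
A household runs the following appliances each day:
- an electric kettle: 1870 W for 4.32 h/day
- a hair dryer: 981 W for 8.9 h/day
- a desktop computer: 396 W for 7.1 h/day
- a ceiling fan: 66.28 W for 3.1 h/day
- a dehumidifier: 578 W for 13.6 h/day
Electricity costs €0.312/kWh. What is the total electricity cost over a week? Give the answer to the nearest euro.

electric kettle: 1870 W × 4.32 h × 7 d = 56,549 Wh = 56.55 kWh
hair dryer: 981 W × 8.9 h × 7 d = 61,116 Wh = 61.12 kWh
desktop computer: 396 W × 7.1 h × 7 d = 19,681 Wh = 19.68 kWh
ceiling fan: 66.28 W × 3.1 h × 7 d = 1,438 Wh = 1.438 kWh
dehumidifier: 578 W × 13.6 h × 7 d = 55,026 Wh = 55.03 kWh
Total energy = 56.55 + 61.12 + 19.68 + 1.438 + 55.03 = 193.8 kWh
Cost = 193.8 kWh × €0.312 = €60.47 ≈ €60

€60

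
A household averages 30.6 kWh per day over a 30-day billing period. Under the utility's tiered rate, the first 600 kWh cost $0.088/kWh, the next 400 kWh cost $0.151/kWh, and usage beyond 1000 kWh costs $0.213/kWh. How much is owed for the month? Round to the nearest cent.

$100.82

Usage = 30.6 kWh/day × 30 days = 918 kWh
First 600 kWh × $0.088 = $52.80
Next 318 kWh × $0.151 = $48.02
Remaining tier: 0 kWh (not reached)
Total = $100.82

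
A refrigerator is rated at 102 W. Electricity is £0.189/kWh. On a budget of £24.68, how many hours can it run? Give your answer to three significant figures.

Energy budget = £24.68 / £0.189 per kWh = 130.6 kWh = 130,582 Wh
Runtime = 130,582 Wh / 102 W = 1,280 h

1280 h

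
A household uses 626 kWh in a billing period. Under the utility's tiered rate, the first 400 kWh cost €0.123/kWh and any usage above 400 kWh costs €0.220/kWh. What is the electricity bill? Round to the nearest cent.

€98.92

First 400 kWh × €0.123 = €49.20
Remaining 226 kWh × €0.220 = €49.72
Total = €98.92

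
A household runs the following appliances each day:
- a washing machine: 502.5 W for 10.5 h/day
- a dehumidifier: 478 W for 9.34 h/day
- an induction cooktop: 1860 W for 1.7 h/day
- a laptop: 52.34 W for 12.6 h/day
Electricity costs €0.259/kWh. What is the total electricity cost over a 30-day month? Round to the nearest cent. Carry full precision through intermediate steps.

washing machine: 502.5 W × 10.5 h × 30 d = 158,288 Wh = 158.3 kWh
dehumidifier: 478 W × 9.34 h × 30 d = 133,936 Wh = 133.9 kWh
induction cooktop: 1860 W × 1.7 h × 30 d = 94,860 Wh = 94.86 kWh
laptop: 52.34 W × 12.6 h × 30 d = 19,785 Wh = 19.78 kWh
Total energy = 158.3 + 133.9 + 94.86 + 19.78 = 406.9 kWh
Cost = 406.9 kWh × €0.259 = €105.38

€105.38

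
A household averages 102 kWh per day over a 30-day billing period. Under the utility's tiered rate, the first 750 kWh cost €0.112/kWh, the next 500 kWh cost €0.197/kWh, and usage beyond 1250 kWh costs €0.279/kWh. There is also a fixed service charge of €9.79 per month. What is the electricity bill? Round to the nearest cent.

€697.28

Usage = 102 kWh/day × 30 days = 3060 kWh
First 750 kWh × €0.112 = €84.00
Next 500 kWh × €0.197 = €98.50
Remaining 1810 kWh × €0.279 = €504.99
Energy charge = €687.49; + service €9.79 = €697.28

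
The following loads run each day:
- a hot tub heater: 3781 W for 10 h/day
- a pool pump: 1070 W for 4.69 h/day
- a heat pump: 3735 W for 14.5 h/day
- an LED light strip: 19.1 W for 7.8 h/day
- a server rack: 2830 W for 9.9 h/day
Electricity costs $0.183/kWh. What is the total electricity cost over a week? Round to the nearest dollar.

$160

hot tub heater: 3781 W × 10 h × 7 d = 264,670 Wh = 264.7 kWh
pool pump: 1070 W × 4.69 h × 7 d = 35,128 Wh = 35.13 kWh
heat pump: 3735 W × 14.5 h × 7 d = 379,102 Wh = 379.1 kWh
LED light strip: 19.1 W × 7.8 h × 7 d = 1,043 Wh = 1.043 kWh
server rack: 2830 W × 9.9 h × 7 d = 196,119 Wh = 196.1 kWh
Total energy = 264.7 + 35.13 + 379.1 + 1.043 + 196.1 = 876.1 kWh
Cost = 876.1 kWh × $0.183 = $160.32 ≈ $160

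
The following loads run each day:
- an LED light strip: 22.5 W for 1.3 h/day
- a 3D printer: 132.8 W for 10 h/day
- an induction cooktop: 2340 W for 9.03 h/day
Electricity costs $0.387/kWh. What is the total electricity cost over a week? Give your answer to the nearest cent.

$60.92

LED light strip: 22.5 W × 1.3 h × 7 d = 205 Wh = 0.2047 kWh
3D printer: 132.8 W × 10 h × 7 d = 9,296 Wh = 9.296 kWh
induction cooktop: 2340 W × 9.03 h × 7 d = 147,911 Wh = 147.9 kWh
Total energy = 0.2047 + 9.296 + 147.9 = 157.4 kWh
Cost = 157.4 kWh × $0.387 = $60.92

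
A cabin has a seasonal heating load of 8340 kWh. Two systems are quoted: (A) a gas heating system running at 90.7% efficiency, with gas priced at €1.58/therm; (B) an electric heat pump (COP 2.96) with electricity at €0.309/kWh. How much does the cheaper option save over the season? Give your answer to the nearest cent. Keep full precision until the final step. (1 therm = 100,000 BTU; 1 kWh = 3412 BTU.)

€374.92

Heat load = 8340 kWh × 3412 = 28,456,080 BTU
Gas: input = 28,456,080 / 0.907 = 31,373,848 BTU = 313.7 therm → 313.7 × €1.58 = €495.71
Heat pump: 28,456,080 BTU / 3412 = 8,340 kWh heat; / 2.96 = 2,818 kWh in → × €0.309 = €870.63
Difference = |€495.71 − €870.63| = €374.92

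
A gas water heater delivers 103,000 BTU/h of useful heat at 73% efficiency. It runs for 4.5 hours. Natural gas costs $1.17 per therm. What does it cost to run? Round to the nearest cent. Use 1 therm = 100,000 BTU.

Heat delivered = 103,000 BTU/h × 4.5 h = 463,500 BTU
Gas input = 463,500 / 0.73 = 634,932 BTU
= 634,932 / 100,000 = 6.349 therm
Cost = 6.349 × $1.17/therm = $7.43

$7.43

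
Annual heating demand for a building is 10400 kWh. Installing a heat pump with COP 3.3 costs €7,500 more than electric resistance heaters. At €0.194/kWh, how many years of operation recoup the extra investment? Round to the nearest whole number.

Resistance: 10400 kWh × €0.194 = €2,017.60/yr
Heat pump: 10400 / 3.3 = 3152 kWh in → × €0.194 = €611.39/yr
Annual savings = €1,406.21
Payback = €7,500 / €1,406.21 = 5.33 years

5 years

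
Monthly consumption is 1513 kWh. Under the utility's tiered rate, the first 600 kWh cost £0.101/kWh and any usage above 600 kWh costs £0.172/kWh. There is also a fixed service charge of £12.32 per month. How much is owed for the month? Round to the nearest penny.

£229.96

First 600 kWh × £0.101 = £60.60
Remaining 913 kWh × £0.172 = £157.04
Energy charge = £217.64; + service £12.32 = £229.96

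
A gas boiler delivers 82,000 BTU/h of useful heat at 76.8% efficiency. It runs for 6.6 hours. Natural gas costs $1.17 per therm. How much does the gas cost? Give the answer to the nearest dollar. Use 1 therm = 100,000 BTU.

$8

Heat delivered = 82,000 BTU/h × 6.6 h = 541,200 BTU
Gas input = 541,200 / 0.768 = 704,688 BTU
= 704,688 / 100,000 = 7.047 therm
Cost = 7.047 × $1.17/therm = $8.24 ≈ $8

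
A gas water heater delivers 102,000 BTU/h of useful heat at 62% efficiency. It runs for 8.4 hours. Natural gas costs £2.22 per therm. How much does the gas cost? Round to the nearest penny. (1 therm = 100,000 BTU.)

Heat delivered = 102,000 BTU/h × 8.4 h = 856,800 BTU
Gas input = 856,800 / 0.62 = 1,381,935 BTU
= 1,381,935 / 100,000 = 13.82 therm
Cost = 13.82 × £2.22/therm = £30.68

£30.68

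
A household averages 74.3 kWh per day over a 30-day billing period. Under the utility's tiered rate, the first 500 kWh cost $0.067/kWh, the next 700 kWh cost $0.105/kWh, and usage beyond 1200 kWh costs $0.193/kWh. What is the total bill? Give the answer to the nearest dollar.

Usage = 74.3 kWh/day × 30 days = 2229 kWh
First 500 kWh × $0.067 = $33.50
Next 700 kWh × $0.105 = $73.50
Remaining 1029 kWh × $0.193 = $198.60
Total = $305.60 ≈ $306

$306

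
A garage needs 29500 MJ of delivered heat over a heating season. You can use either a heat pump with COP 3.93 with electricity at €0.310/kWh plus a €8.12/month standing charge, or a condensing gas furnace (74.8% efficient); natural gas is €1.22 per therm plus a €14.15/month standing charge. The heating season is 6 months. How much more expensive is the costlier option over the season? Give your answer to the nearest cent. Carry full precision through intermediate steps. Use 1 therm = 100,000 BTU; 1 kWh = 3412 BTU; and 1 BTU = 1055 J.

Heat load = 29500 MJ = 29,500,000,000 J / 1055 = 27,962,085 BTU
Gas: input = 27,962,085 / 0.748 = 37,382,467 BTU = 373.8 therm → 373.8 × €1.22 = €456.07; + 6 × €14.15 standing = €540.97
Heat pump: 27,962,085 BTU / 3412 = 8,195 kWh heat; / 3.93 = 2,085 kWh in → × €0.310 = €646.44; + 6 × €8.12 standing = €695.16
Difference = |€540.97 − €695.16| = €154.20

€154.20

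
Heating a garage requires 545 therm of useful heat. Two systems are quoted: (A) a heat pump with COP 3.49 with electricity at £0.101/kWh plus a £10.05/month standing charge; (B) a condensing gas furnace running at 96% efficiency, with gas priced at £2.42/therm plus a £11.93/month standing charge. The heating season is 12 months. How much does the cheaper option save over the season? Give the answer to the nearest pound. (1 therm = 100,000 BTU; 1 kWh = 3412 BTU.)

Heat load = 545 therm × 100,000 = 54,500,000 BTU
Gas: input = 54,500,000 / 0.96 = 56,770,833 BTU = 567.7 therm → 567.7 × £2.42 = £1,373.85; + 12 × £11.93 standing = £1,517.01
Heat pump: 54,500,000 BTU / 3412 = 15,970 kWh heat; / 3.49 = 4,577 kWh in → × £0.101 = £462.26; + 12 × £10.05 standing = £582.86
Difference = |£1,517.01 − £582.86| = £934.16 ≈ £934

£934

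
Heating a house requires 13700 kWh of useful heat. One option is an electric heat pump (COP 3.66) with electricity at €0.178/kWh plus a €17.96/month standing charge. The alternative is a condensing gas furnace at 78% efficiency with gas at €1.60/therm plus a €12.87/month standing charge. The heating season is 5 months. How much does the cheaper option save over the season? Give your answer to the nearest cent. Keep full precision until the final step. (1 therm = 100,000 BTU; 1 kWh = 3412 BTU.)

Heat load = 13700 kWh × 3412 = 46,744,400 BTU
Gas: input = 46,744,400 / 0.780 = 59,928,718 BTU = 599.3 therm → 599.3 × €1.60 = €958.86; + 5 × €12.87 standing = €1,023.21
Heat pump: 46,744,400 BTU / 3412 = 13,700 kWh heat; / 3.66 = 3,743 kWh in → × €0.178 = €666.28; + 5 × €17.96 standing = €756.08
Difference = |€1,023.21 − €756.08| = €267.13

€267.13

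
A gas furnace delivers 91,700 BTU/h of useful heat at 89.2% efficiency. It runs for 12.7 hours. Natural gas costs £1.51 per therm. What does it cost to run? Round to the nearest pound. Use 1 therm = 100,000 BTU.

Heat delivered = 91,700 BTU/h × 12.7 h = 1,164,590 BTU
Gas input = 1,164,590 / 0.892 = 1,305,594 BTU
= 1,305,594 / 100,000 = 13.06 therm
Cost = 13.06 × £1.51/therm = £19.71 ≈ £20

£20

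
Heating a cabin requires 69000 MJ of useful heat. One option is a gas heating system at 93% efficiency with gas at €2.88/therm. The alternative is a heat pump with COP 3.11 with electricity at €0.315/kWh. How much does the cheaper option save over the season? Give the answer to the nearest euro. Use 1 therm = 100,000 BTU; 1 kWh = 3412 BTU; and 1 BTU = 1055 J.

Heat load = 69000 MJ = 69,000,000,000 J / 1055 = 65,402,844 BTU
Gas: input = 65,402,844 / 0.93 = 70,325,638 BTU = 703.3 therm → 703.3 × €2.88 = €2,025.38
Heat pump: 65,402,844 BTU / 3412 = 19,170 kWh heat; / 3.11 = 6,163 kWh in → × €0.315 = €1,941.50
Difference = |€2,025.38 − €1,941.50| = €83.88 ≈ €84

€84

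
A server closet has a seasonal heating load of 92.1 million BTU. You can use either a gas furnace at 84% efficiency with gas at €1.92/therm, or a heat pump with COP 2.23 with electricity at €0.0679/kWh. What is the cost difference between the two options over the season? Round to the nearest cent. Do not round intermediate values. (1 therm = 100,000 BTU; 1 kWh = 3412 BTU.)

Heat load = 92.1 × 10⁶ BTU = 92,100,000 BTU
Gas: input = 92,100,000 / 0.84 = 109,642,857 BTU = 1,096 therm → 1,096 × €1.92 = €2,105.14
Heat pump: 92,100,000 BTU / 3412 = 26,990 kWh heat; / 2.23 = 12,100 kWh in → × €0.0679 = €821.89
Difference = |€2,105.14 − €821.89| = €1,283.25

€1283.25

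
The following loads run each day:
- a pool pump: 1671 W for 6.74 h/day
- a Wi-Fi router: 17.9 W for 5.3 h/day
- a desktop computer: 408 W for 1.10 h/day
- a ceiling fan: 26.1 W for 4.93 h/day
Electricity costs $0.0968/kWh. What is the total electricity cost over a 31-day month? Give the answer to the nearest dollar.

$36

pool pump: 1671 W × 6.74 h × 31 d = 349,139 Wh = 349.1 kWh
Wi-Fi router: 17.9 W × 5.3 h × 31 d = 2,941 Wh = 2.941 kWh
desktop computer: 408 W × 1.10 h × 31 d = 13,913 Wh = 13.91 kWh
ceiling fan: 26.1 W × 4.93 h × 31 d = 3,989 Wh = 3.989 kWh
Total energy = 349.1 + 2.941 + 13.91 + 3.989 = 370 kWh
Cost = 370 kWh × $0.0968 = $35.81 ≈ $36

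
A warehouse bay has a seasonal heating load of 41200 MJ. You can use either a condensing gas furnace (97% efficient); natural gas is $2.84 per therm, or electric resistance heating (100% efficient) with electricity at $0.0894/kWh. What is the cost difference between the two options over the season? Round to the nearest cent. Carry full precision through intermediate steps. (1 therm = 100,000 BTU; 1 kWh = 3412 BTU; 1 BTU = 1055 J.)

Heat load = 41200 MJ = 41,200,000,000 J / 1055 = 39,052,133 BTU
Gas: input = 39,052,133 / 0.97 = 40,259,931 BTU = 402.6 therm → 402.6 × $2.84 = $1,143.38
Electric: 39,052,133 BTU / 3412 = 11,450 kWh → × $0.0894 = $1,023.23
Difference = |$1,143.38 − $1,023.23| = $120.15

$120.15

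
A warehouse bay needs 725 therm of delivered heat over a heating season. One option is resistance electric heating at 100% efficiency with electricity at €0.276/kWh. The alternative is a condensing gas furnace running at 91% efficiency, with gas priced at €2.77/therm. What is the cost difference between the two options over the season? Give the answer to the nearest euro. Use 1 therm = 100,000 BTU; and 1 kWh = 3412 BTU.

Heat load = 725 therm × 100,000 = 72,500,000 BTU
Gas: input = 72,500,000 / 0.91 = 79,670,330 BTU = 796.7 therm → 796.7 × €2.77 = €2,206.87
Electric: 72,500,000 BTU / 3412 = 21,250 kWh → × €0.276 = €5,864.60
Difference = |€2,206.87 − €5,864.60| = €3,657.73 ≈ €3658

€3658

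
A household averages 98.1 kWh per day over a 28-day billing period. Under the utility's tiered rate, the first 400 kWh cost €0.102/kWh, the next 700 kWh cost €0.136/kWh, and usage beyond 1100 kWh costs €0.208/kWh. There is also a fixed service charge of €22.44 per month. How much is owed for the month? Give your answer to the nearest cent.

€500.97

Usage = 98.1 kWh/day × 28 days = 2746.8 kWh
First 400 kWh × €0.102 = €40.80
Next 700 kWh × €0.136 = €95.20
Remaining 1646.8 kWh × €0.208 = €342.53
Energy charge = €478.53; + service €22.44 = €500.97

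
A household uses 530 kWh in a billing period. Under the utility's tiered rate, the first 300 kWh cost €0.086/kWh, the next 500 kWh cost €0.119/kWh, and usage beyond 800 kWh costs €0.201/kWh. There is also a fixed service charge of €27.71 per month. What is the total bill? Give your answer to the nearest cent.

€80.88

First 300 kWh × €0.086 = €25.80
Next 230 kWh × €0.119 = €27.37
Remaining tier: 0 kWh (not reached)
Energy charge = €53.17; + service €27.71 = €80.88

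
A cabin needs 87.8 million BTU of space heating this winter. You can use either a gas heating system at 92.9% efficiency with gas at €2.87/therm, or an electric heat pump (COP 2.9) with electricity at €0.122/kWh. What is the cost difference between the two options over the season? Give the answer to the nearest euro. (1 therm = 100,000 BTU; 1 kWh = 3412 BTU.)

Heat load = 87.8 × 10⁶ BTU = 87,800,000 BTU
Gas: input = 87,800,000 / 0.929 = 94,510,226 BTU = 945.1 therm → 945.1 × €2.87 = €2,712.44
Heat pump: 87,800,000 BTU / 3412 = 25,730 kWh heat; / 2.9 = 8,873 kWh in → × €0.122 = €1,082.55
Difference = |€2,712.44 − €1,082.55| = €1,629.90 ≈ €1630

€1630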